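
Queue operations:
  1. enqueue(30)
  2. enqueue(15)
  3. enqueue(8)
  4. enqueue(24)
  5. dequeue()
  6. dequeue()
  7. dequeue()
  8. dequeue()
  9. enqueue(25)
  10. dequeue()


enqueue(30) -> [30]
enqueue(15) -> [30, 15]
enqueue(8) -> [30, 15, 8]
enqueue(24) -> [30, 15, 8, 24]
dequeue()->30, [15, 8, 24]
dequeue()->15, [8, 24]
dequeue()->8, [24]
dequeue()->24, []
enqueue(25) -> [25]
dequeue()->25, []

Final queue: []


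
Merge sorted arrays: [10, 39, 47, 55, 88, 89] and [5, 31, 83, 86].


Take 5 from B
Take 10 from A
Take 31 from B
Take 39 from A
Take 47 from A
Take 55 from A
Take 83 from B
Take 86 from B

Merged: [5, 10, 31, 39, 47, 55, 83, 86, 88, 89]


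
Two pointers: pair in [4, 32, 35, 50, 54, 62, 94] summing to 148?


lo=0(4)+hi=6(94)=98
lo=1(32)+hi=6(94)=126
lo=2(35)+hi=6(94)=129
lo=3(50)+hi=6(94)=144
lo=4(54)+hi=6(94)=148

Yes: 54+94=148


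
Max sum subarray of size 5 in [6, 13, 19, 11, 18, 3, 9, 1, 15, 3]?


[0:5]: 67
[1:6]: 64
[2:7]: 60
[3:8]: 42
[4:9]: 46
[5:10]: 31

Max: 67 at [0:5]


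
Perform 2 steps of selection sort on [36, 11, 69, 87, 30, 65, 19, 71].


Initial: [36, 11, 69, 87, 30, 65, 19, 71]
Step 1: min=11 at 1
  Swap: [11, 36, 69, 87, 30, 65, 19, 71]
Step 2: min=19 at 6
  Swap: [11, 19, 69, 87, 30, 65, 36, 71]

After 2 steps: [11, 19, 69, 87, 30, 65, 36, 71]


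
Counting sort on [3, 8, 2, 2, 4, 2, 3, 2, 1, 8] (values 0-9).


Input: [3, 8, 2, 2, 4, 2, 3, 2, 1, 8]
Counts: [0, 1, 4, 2, 1, 0, 0, 0, 2, 0]

Sorted: [1, 2, 2, 2, 2, 3, 3, 4, 8, 8]


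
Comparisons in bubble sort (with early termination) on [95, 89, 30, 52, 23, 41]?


Algorithm: bubble sort (with early termination)
Input: [95, 89, 30, 52, 23, 41]
Sorted: [23, 30, 41, 52, 89, 95]

15


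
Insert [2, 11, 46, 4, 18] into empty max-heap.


Insert 2: [2]
Insert 11: [11, 2]
Insert 46: [46, 2, 11]
Insert 4: [46, 4, 11, 2]
Insert 18: [46, 18, 11, 2, 4]

Final heap: [46, 18, 11, 2, 4]


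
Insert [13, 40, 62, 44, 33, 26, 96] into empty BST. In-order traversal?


Insert 13: root
Insert 40: R from 13
Insert 62: R from 13 -> R from 40
Insert 44: R from 13 -> R from 40 -> L from 62
Insert 33: R from 13 -> L from 40
Insert 26: R from 13 -> L from 40 -> L from 33
Insert 96: R from 13 -> R from 40 -> R from 62

In-order: [13, 26, 33, 40, 44, 62, 96]


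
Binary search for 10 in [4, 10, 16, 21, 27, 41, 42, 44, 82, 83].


Step 1: lo=0, hi=9, mid=4, val=27
Step 2: lo=0, hi=3, mid=1, val=10

Found at index 1


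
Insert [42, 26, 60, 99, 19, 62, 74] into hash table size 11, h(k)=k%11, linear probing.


Insert 42: h=9 -> slot 9
Insert 26: h=4 -> slot 4
Insert 60: h=5 -> slot 5
Insert 99: h=0 -> slot 0
Insert 19: h=8 -> slot 8
Insert 62: h=7 -> slot 7
Insert 74: h=8, 2 probes -> slot 10

Table: [99, None, None, None, 26, 60, None, 62, 19, 42, 74]


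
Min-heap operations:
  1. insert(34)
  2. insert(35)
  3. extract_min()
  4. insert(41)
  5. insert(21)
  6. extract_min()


insert(34) -> [34]
insert(35) -> [34, 35]
extract_min()->34, [35]
insert(41) -> [35, 41]
insert(21) -> [21, 41, 35]
extract_min()->21, [35, 41]

Final heap: [35, 41]


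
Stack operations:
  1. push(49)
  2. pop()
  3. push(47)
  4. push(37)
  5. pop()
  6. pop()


push(49) -> [49]
pop()->49, []
push(47) -> [47]
push(37) -> [47, 37]
pop()->37, [47]
pop()->47, []

Final stack: []


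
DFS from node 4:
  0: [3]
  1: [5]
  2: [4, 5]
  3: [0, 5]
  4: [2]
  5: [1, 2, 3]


Visit 4, push [2]
Visit 2, push [5]
Visit 5, push [3, 1]
Visit 1, push []
Visit 3, push [0]
Visit 0, push []

DFS order: [4, 2, 5, 1, 3, 0]


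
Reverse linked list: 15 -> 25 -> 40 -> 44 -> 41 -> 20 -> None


Step 1: curr=15, set curr.next=prev(None) | reversed so far: 15
Step 2: curr=25, set curr.next=prev(15) | reversed so far: 25 -> 15
Step 3: curr=40, set curr.next=prev(25) | reversed so far: 40 -> 25 -> 15
Step 4: curr=44, set curr.next=prev(40) | reversed so far: 44 -> 40 -> 25 -> 15
Step 5: curr=41, set curr.next=prev(44) | reversed so far: 41 -> 44 -> 40 -> 25 -> 15
Step 6: curr=20, set curr.next=prev(41) | reversed so far: 20 -> 41 -> 44 -> 40 -> 25 -> 15

20 -> 41 -> 44 -> 40 -> 25 -> 15 -> None


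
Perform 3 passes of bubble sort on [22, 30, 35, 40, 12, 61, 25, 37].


Initial: [22, 30, 35, 40, 12, 61, 25, 37]
Pass 1: [22, 30, 35, 12, 40, 25, 37, 61] (3 swaps)
Pass 2: [22, 30, 12, 35, 25, 37, 40, 61] (3 swaps)
Pass 3: [22, 12, 30, 25, 35, 37, 40, 61] (2 swaps)

After 3 passes: [22, 12, 30, 25, 35, 37, 40, 61]


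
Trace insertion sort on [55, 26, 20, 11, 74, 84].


Initial: [55, 26, 20, 11, 74, 84]
Insert 26: [26, 55, 20, 11, 74, 84]
Insert 20: [20, 26, 55, 11, 74, 84]
Insert 11: [11, 20, 26, 55, 74, 84]
Insert 74: [11, 20, 26, 55, 74, 84]
Insert 84: [11, 20, 26, 55, 74, 84]

Sorted: [11, 20, 26, 55, 74, 84]


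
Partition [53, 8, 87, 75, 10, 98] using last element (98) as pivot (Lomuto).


Pivot: 98
  53 <= 98: advance i (no swap)
  8 <= 98: advance i (no swap)
  87 <= 98: advance i (no swap)
  75 <= 98: advance i (no swap)
  10 <= 98: advance i (no swap)
Place pivot at 5: [53, 8, 87, 75, 10, 98]

Partitioned: [53, 8, 87, 75, 10, 98]


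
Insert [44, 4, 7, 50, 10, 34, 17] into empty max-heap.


Insert 44: [44]
Insert 4: [44, 4]
Insert 7: [44, 4, 7]
Insert 50: [50, 44, 7, 4]
Insert 10: [50, 44, 7, 4, 10]
Insert 34: [50, 44, 34, 4, 10, 7]
Insert 17: [50, 44, 34, 4, 10, 7, 17]

Final heap: [50, 44, 34, 4, 10, 7, 17]


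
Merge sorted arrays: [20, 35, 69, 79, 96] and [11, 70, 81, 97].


Take 11 from B
Take 20 from A
Take 35 from A
Take 69 from A
Take 70 from B
Take 79 from A
Take 81 from B
Take 96 from A

Merged: [11, 20, 35, 69, 70, 79, 81, 96, 97]


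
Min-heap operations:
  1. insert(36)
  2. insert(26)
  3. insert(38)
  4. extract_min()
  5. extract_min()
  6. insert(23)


insert(36) -> [36]
insert(26) -> [26, 36]
insert(38) -> [26, 36, 38]
extract_min()->26, [36, 38]
extract_min()->36, [38]
insert(23) -> [23, 38]

Final heap: [23, 38]


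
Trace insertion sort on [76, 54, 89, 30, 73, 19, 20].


Initial: [76, 54, 89, 30, 73, 19, 20]
Insert 54: [54, 76, 89, 30, 73, 19, 20]
Insert 89: [54, 76, 89, 30, 73, 19, 20]
Insert 30: [30, 54, 76, 89, 73, 19, 20]
Insert 73: [30, 54, 73, 76, 89, 19, 20]
Insert 19: [19, 30, 54, 73, 76, 89, 20]
Insert 20: [19, 20, 30, 54, 73, 76, 89]

Sorted: [19, 20, 30, 54, 73, 76, 89]


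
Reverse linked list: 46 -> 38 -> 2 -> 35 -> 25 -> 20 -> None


Step 1: curr=46, set curr.next=prev(None) | reversed so far: 46
Step 2: curr=38, set curr.next=prev(46) | reversed so far: 38 -> 46
Step 3: curr=2, set curr.next=prev(38) | reversed so far: 2 -> 38 -> 46
Step 4: curr=35, set curr.next=prev(2) | reversed so far: 35 -> 2 -> 38 -> 46
Step 5: curr=25, set curr.next=prev(35) | reversed so far: 25 -> 35 -> 2 -> 38 -> 46
Step 6: curr=20, set curr.next=prev(25) | reversed so far: 20 -> 25 -> 35 -> 2 -> 38 -> 46

20 -> 25 -> 35 -> 2 -> 38 -> 46 -> None


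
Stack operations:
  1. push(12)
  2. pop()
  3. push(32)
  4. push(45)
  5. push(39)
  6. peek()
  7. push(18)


push(12) -> [12]
pop()->12, []
push(32) -> [32]
push(45) -> [32, 45]
push(39) -> [32, 45, 39]
peek()->39
push(18) -> [32, 45, 39, 18]

Final stack: [32, 45, 39, 18]


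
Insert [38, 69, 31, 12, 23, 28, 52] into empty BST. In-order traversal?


Insert 38: root
Insert 69: R from 38
Insert 31: L from 38
Insert 12: L from 38 -> L from 31
Insert 23: L from 38 -> L from 31 -> R from 12
Insert 28: L from 38 -> L from 31 -> R from 12 -> R from 23
Insert 52: R from 38 -> L from 69

In-order: [12, 23, 28, 31, 38, 52, 69]


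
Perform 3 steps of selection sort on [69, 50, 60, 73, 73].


Initial: [69, 50, 60, 73, 73]
Step 1: min=50 at 1
  Swap: [50, 69, 60, 73, 73]
Step 2: min=60 at 2
  Swap: [50, 60, 69, 73, 73]
Step 3: min=69 at 2
  Swap: [50, 60, 69, 73, 73]

After 3 steps: [50, 60, 69, 73, 73]


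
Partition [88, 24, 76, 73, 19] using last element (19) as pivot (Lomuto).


Pivot: 19
Place pivot at 0: [19, 24, 76, 73, 88]

Partitioned: [19, 24, 76, 73, 88]


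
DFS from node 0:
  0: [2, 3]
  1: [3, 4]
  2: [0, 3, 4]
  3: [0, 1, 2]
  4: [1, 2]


Visit 0, push [3, 2]
Visit 2, push [4, 3]
Visit 3, push [1]
Visit 1, push [4]
Visit 4, push []

DFS order: [0, 2, 3, 1, 4]


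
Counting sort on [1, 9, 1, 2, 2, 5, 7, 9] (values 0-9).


Input: [1, 9, 1, 2, 2, 5, 7, 9]
Counts: [0, 2, 2, 0, 0, 1, 0, 1, 0, 2]

Sorted: [1, 1, 2, 2, 5, 7, 9, 9]


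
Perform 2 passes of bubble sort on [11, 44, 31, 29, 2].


Initial: [11, 44, 31, 29, 2]
Pass 1: [11, 31, 29, 2, 44] (3 swaps)
Pass 2: [11, 29, 2, 31, 44] (2 swaps)

After 2 passes: [11, 29, 2, 31, 44]


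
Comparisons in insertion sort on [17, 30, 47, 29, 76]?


Algorithm: insertion sort
Input: [17, 30, 47, 29, 76]
Sorted: [17, 29, 30, 47, 76]

6


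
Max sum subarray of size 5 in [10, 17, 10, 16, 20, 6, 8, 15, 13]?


[0:5]: 73
[1:6]: 69
[2:7]: 60
[3:8]: 65
[4:9]: 62

Max: 73 at [0:5]


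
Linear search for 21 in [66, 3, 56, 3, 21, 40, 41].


i=0: 66!=21
i=1: 3!=21
i=2: 56!=21
i=3: 3!=21
i=4: 21==21 found!

Found at 4, 5 comps


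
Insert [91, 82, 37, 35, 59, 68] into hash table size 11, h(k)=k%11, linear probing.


Insert 91: h=3 -> slot 3
Insert 82: h=5 -> slot 5
Insert 37: h=4 -> slot 4
Insert 35: h=2 -> slot 2
Insert 59: h=4, 2 probes -> slot 6
Insert 68: h=2, 5 probes -> slot 7

Table: [None, None, 35, 91, 37, 82, 59, 68, None, None, None]


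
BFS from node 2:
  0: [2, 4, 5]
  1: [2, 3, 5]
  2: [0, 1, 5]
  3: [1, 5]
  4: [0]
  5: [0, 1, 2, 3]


Visit 2, enqueue [0, 1, 5]
Visit 0, enqueue [4]
Visit 1, enqueue [3]
Visit 5, enqueue []
Visit 4, enqueue []
Visit 3, enqueue []

BFS order: [2, 0, 1, 5, 4, 3]


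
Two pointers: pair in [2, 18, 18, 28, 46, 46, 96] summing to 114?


lo=0(2)+hi=6(96)=98
lo=1(18)+hi=6(96)=114

Yes: 18+96=114


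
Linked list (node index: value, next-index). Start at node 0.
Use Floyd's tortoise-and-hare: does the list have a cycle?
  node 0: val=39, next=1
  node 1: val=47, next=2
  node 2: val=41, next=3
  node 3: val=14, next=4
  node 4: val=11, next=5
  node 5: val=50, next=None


Floyd's tortoise (slow, +1) and hare (fast, +2):
  init: slow=0, fast=0
  step 1: slow=1, fast=2
  step 2: slow=2, fast=4
  step 3: fast 4->5->None, no cycle

Cycle: no


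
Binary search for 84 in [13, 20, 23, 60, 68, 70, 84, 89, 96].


Step 1: lo=0, hi=8, mid=4, val=68
Step 2: lo=5, hi=8, mid=6, val=84

Found at index 6


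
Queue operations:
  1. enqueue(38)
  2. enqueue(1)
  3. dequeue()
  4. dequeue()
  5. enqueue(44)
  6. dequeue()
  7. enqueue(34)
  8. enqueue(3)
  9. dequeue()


enqueue(38) -> [38]
enqueue(1) -> [38, 1]
dequeue()->38, [1]
dequeue()->1, []
enqueue(44) -> [44]
dequeue()->44, []
enqueue(34) -> [34]
enqueue(3) -> [34, 3]
dequeue()->34, [3]

Final queue: [3]


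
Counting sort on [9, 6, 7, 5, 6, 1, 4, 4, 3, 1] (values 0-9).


Input: [9, 6, 7, 5, 6, 1, 4, 4, 3, 1]
Counts: [0, 2, 0, 1, 2, 1, 2, 1, 0, 1]

Sorted: [1, 1, 3, 4, 4, 5, 6, 6, 7, 9]


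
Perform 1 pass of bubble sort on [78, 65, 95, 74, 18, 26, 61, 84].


Initial: [78, 65, 95, 74, 18, 26, 61, 84]
Pass 1: [65, 78, 74, 18, 26, 61, 84, 95] (6 swaps)

After 1 pass: [65, 78, 74, 18, 26, 61, 84, 95]


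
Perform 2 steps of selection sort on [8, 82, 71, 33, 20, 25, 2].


Initial: [8, 82, 71, 33, 20, 25, 2]
Step 1: min=2 at 6
  Swap: [2, 82, 71, 33, 20, 25, 8]
Step 2: min=8 at 6
  Swap: [2, 8, 71, 33, 20, 25, 82]

After 2 steps: [2, 8, 71, 33, 20, 25, 82]


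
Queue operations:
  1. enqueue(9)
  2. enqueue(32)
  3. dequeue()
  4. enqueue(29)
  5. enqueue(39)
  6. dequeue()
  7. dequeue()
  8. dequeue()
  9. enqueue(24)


enqueue(9) -> [9]
enqueue(32) -> [9, 32]
dequeue()->9, [32]
enqueue(29) -> [32, 29]
enqueue(39) -> [32, 29, 39]
dequeue()->32, [29, 39]
dequeue()->29, [39]
dequeue()->39, []
enqueue(24) -> [24]

Final queue: [24]


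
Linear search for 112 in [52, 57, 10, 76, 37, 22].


i=0: 52!=112
i=1: 57!=112
i=2: 10!=112
i=3: 76!=112
i=4: 37!=112
i=5: 22!=112

Not found, 6 comps


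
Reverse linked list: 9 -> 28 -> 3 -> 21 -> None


Step 1: curr=9, set curr.next=prev(None) | reversed so far: 9
Step 2: curr=28, set curr.next=prev(9) | reversed so far: 28 -> 9
Step 3: curr=3, set curr.next=prev(28) | reversed so far: 3 -> 28 -> 9
Step 4: curr=21, set curr.next=prev(3) | reversed so far: 21 -> 3 -> 28 -> 9

21 -> 3 -> 28 -> 9 -> None


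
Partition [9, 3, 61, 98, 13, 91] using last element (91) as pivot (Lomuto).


Pivot: 91
  9 <= 91: advance i (no swap)
  3 <= 91: advance i (no swap)
  61 <= 91: advance i (no swap)
  13 <= 91: swap -> [9, 3, 61, 13, 98, 91]
Place pivot at 4: [9, 3, 61, 13, 91, 98]

Partitioned: [9, 3, 61, 13, 91, 98]


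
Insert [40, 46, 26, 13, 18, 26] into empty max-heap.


Insert 40: [40]
Insert 46: [46, 40]
Insert 26: [46, 40, 26]
Insert 13: [46, 40, 26, 13]
Insert 18: [46, 40, 26, 13, 18]
Insert 26: [46, 40, 26, 13, 18, 26]

Final heap: [46, 40, 26, 13, 18, 26]


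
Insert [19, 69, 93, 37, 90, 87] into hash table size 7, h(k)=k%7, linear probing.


Insert 19: h=5 -> slot 5
Insert 69: h=6 -> slot 6
Insert 93: h=2 -> slot 2
Insert 37: h=2, 1 probes -> slot 3
Insert 90: h=6, 1 probes -> slot 0
Insert 87: h=3, 1 probes -> slot 4

Table: [90, None, 93, 37, 87, 19, 69]


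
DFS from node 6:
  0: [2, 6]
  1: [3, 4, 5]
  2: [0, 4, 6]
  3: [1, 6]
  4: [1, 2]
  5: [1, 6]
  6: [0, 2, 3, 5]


Visit 6, push [5, 3, 2, 0]
Visit 0, push [2]
Visit 2, push [4]
Visit 4, push [1]
Visit 1, push [5, 3]
Visit 3, push []
Visit 5, push []

DFS order: [6, 0, 2, 4, 1, 3, 5]


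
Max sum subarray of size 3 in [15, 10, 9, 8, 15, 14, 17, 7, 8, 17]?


[0:3]: 34
[1:4]: 27
[2:5]: 32
[3:6]: 37
[4:7]: 46
[5:8]: 38
[6:9]: 32
[7:10]: 32

Max: 46 at [4:7]


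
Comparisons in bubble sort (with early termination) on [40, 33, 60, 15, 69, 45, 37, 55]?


Algorithm: bubble sort (with early termination)
Input: [40, 33, 60, 15, 69, 45, 37, 55]
Sorted: [15, 33, 37, 40, 45, 55, 60, 69]

25


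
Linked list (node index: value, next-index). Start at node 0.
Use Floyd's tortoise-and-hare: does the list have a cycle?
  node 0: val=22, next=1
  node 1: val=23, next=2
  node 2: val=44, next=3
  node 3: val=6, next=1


Floyd's tortoise (slow, +1) and hare (fast, +2):
  init: slow=0, fast=0
  step 1: slow=1, fast=2
  step 2: slow=2, fast=1
  step 3: slow=3, fast=3
  slow == fast at node 3: cycle detected

Cycle: yes


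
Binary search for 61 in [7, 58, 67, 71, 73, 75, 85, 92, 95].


Step 1: lo=0, hi=8, mid=4, val=73
Step 2: lo=0, hi=3, mid=1, val=58
Step 3: lo=2, hi=3, mid=2, val=67

Not found


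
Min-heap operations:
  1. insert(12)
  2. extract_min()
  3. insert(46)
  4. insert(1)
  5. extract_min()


insert(12) -> [12]
extract_min()->12, []
insert(46) -> [46]
insert(1) -> [1, 46]
extract_min()->1, [46]

Final heap: [46]


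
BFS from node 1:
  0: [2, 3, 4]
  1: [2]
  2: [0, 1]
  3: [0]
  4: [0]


Visit 1, enqueue [2]
Visit 2, enqueue [0]
Visit 0, enqueue [3, 4]
Visit 3, enqueue []
Visit 4, enqueue []

BFS order: [1, 2, 0, 3, 4]


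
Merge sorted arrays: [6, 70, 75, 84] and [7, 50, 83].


Take 6 from A
Take 7 from B
Take 50 from B
Take 70 from A
Take 75 from A
Take 83 from B

Merged: [6, 7, 50, 70, 75, 83, 84]


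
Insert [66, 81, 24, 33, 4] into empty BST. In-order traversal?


Insert 66: root
Insert 81: R from 66
Insert 24: L from 66
Insert 33: L from 66 -> R from 24
Insert 4: L from 66 -> L from 24

In-order: [4, 24, 33, 66, 81]


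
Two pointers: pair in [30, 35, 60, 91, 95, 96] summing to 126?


lo=0(30)+hi=5(96)=126

Yes: 30+96=126


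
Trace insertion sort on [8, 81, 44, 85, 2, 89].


Initial: [8, 81, 44, 85, 2, 89]
Insert 81: [8, 81, 44, 85, 2, 89]
Insert 44: [8, 44, 81, 85, 2, 89]
Insert 85: [8, 44, 81, 85, 2, 89]
Insert 2: [2, 8, 44, 81, 85, 89]
Insert 89: [2, 8, 44, 81, 85, 89]

Sorted: [2, 8, 44, 81, 85, 89]


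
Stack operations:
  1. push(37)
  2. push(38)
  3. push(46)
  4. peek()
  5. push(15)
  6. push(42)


push(37) -> [37]
push(38) -> [37, 38]
push(46) -> [37, 38, 46]
peek()->46
push(15) -> [37, 38, 46, 15]
push(42) -> [37, 38, 46, 15, 42]

Final stack: [37, 38, 46, 15, 42]


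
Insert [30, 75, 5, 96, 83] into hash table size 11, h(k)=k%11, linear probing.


Insert 30: h=8 -> slot 8
Insert 75: h=9 -> slot 9
Insert 5: h=5 -> slot 5
Insert 96: h=8, 2 probes -> slot 10
Insert 83: h=6 -> slot 6

Table: [None, None, None, None, None, 5, 83, None, 30, 75, 96]


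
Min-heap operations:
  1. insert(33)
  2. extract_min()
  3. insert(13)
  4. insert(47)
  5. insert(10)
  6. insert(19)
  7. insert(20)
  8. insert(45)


insert(33) -> [33]
extract_min()->33, []
insert(13) -> [13]
insert(47) -> [13, 47]
insert(10) -> [10, 47, 13]
insert(19) -> [10, 19, 13, 47]
insert(20) -> [10, 19, 13, 47, 20]
insert(45) -> [10, 19, 13, 47, 20, 45]

Final heap: [10, 19, 13, 47, 20, 45]


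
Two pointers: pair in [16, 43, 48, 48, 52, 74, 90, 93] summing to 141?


lo=0(16)+hi=7(93)=109
lo=1(43)+hi=7(93)=136
lo=2(48)+hi=7(93)=141

Yes: 48+93=141


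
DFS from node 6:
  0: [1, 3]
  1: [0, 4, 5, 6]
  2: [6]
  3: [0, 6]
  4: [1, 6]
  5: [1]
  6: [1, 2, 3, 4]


Visit 6, push [4, 3, 2, 1]
Visit 1, push [5, 4, 0]
Visit 0, push [3]
Visit 3, push []
Visit 4, push []
Visit 5, push []
Visit 2, push []

DFS order: [6, 1, 0, 3, 4, 5, 2]


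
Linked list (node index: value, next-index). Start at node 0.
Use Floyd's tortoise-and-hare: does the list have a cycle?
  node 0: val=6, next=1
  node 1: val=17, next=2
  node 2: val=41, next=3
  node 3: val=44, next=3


Floyd's tortoise (slow, +1) and hare (fast, +2):
  init: slow=0, fast=0
  step 1: slow=1, fast=2
  step 2: slow=2, fast=3
  step 3: slow=3, fast=3
  slow == fast at node 3: cycle detected

Cycle: yes


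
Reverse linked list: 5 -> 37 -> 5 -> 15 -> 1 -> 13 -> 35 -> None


Step 1: curr=5, set curr.next=prev(None) | reversed so far: 5
Step 2: curr=37, set curr.next=prev(5) | reversed so far: 37 -> 5
Step 3: curr=5, set curr.next=prev(37) | reversed so far: 5 -> 37 -> 5
Step 4: curr=15, set curr.next=prev(5) | reversed so far: 15 -> 5 -> 37 -> 5
Step 5: curr=1, set curr.next=prev(15) | reversed so far: 1 -> 15 -> 5 -> 37 -> 5
Step 6: curr=13, set curr.next=prev(1) | reversed so far: 13 -> 1 -> 15 -> 5 -> 37 -> 5
Step 7: curr=35, set curr.next=prev(13) | reversed so far: 35 -> 13 -> 1 -> 15 -> 5 -> 37 -> 5

35 -> 13 -> 1 -> 15 -> 5 -> 37 -> 5 -> None


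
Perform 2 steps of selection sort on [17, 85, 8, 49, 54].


Initial: [17, 85, 8, 49, 54]
Step 1: min=8 at 2
  Swap: [8, 85, 17, 49, 54]
Step 2: min=17 at 2
  Swap: [8, 17, 85, 49, 54]

After 2 steps: [8, 17, 85, 49, 54]


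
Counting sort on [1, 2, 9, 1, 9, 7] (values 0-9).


Input: [1, 2, 9, 1, 9, 7]
Counts: [0, 2, 1, 0, 0, 0, 0, 1, 0, 2]

Sorted: [1, 1, 2, 7, 9, 9]


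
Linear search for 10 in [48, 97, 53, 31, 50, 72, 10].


i=0: 48!=10
i=1: 97!=10
i=2: 53!=10
i=3: 31!=10
i=4: 50!=10
i=5: 72!=10
i=6: 10==10 found!

Found at 6, 7 comps


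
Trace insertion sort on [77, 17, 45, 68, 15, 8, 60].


Initial: [77, 17, 45, 68, 15, 8, 60]
Insert 17: [17, 77, 45, 68, 15, 8, 60]
Insert 45: [17, 45, 77, 68, 15, 8, 60]
Insert 68: [17, 45, 68, 77, 15, 8, 60]
Insert 15: [15, 17, 45, 68, 77, 8, 60]
Insert 8: [8, 15, 17, 45, 68, 77, 60]
Insert 60: [8, 15, 17, 45, 60, 68, 77]

Sorted: [8, 15, 17, 45, 60, 68, 77]


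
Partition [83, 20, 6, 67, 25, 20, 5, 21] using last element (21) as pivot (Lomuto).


Pivot: 21
  20 <= 21: swap -> [20, 83, 6, 67, 25, 20, 5, 21]
  6 <= 21: swap -> [20, 6, 83, 67, 25, 20, 5, 21]
  20 <= 21: swap -> [20, 6, 20, 67, 25, 83, 5, 21]
  5 <= 21: swap -> [20, 6, 20, 5, 25, 83, 67, 21]
Place pivot at 4: [20, 6, 20, 5, 21, 83, 67, 25]

Partitioned: [20, 6, 20, 5, 21, 83, 67, 25]


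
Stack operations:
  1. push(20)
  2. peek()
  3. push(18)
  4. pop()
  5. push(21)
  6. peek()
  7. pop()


push(20) -> [20]
peek()->20
push(18) -> [20, 18]
pop()->18, [20]
push(21) -> [20, 21]
peek()->21
pop()->21, [20]

Final stack: [20]


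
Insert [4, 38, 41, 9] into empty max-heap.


Insert 4: [4]
Insert 38: [38, 4]
Insert 41: [41, 4, 38]
Insert 9: [41, 9, 38, 4]

Final heap: [41, 9, 38, 4]


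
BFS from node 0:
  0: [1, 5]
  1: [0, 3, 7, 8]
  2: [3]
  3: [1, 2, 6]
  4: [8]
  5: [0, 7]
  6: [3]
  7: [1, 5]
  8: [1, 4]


Visit 0, enqueue [1, 5]
Visit 1, enqueue [3, 7, 8]
Visit 5, enqueue []
Visit 3, enqueue [2, 6]
Visit 7, enqueue []
Visit 8, enqueue [4]
Visit 2, enqueue []
Visit 6, enqueue []
Visit 4, enqueue []

BFS order: [0, 1, 5, 3, 7, 8, 2, 6, 4]


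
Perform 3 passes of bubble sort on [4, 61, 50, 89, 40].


Initial: [4, 61, 50, 89, 40]
Pass 1: [4, 50, 61, 40, 89] (2 swaps)
Pass 2: [4, 50, 40, 61, 89] (1 swaps)
Pass 3: [4, 40, 50, 61, 89] (1 swaps)

After 3 passes: [4, 40, 50, 61, 89]


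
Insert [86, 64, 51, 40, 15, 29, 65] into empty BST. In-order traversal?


Insert 86: root
Insert 64: L from 86
Insert 51: L from 86 -> L from 64
Insert 40: L from 86 -> L from 64 -> L from 51
Insert 15: L from 86 -> L from 64 -> L from 51 -> L from 40
Insert 29: L from 86 -> L from 64 -> L from 51 -> L from 40 -> R from 15
Insert 65: L from 86 -> R from 64

In-order: [15, 29, 40, 51, 64, 65, 86]


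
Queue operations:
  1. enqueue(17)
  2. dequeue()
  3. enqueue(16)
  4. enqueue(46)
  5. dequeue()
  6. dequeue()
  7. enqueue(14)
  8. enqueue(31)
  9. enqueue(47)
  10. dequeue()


enqueue(17) -> [17]
dequeue()->17, []
enqueue(16) -> [16]
enqueue(46) -> [16, 46]
dequeue()->16, [46]
dequeue()->46, []
enqueue(14) -> [14]
enqueue(31) -> [14, 31]
enqueue(47) -> [14, 31, 47]
dequeue()->14, [31, 47]

Final queue: [31, 47]


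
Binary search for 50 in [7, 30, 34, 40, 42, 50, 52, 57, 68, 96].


Step 1: lo=0, hi=9, mid=4, val=42
Step 2: lo=5, hi=9, mid=7, val=57
Step 3: lo=5, hi=6, mid=5, val=50

Found at index 5


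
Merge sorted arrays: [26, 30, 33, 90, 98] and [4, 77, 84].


Take 4 from B
Take 26 from A
Take 30 from A
Take 33 from A
Take 77 from B
Take 84 from B

Merged: [4, 26, 30, 33, 77, 84, 90, 98]


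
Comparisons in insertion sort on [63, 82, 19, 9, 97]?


Algorithm: insertion sort
Input: [63, 82, 19, 9, 97]
Sorted: [9, 19, 63, 82, 97]

7


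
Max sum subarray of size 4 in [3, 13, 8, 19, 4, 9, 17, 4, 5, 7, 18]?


[0:4]: 43
[1:5]: 44
[2:6]: 40
[3:7]: 49
[4:8]: 34
[5:9]: 35
[6:10]: 33
[7:11]: 34

Max: 49 at [3:7]


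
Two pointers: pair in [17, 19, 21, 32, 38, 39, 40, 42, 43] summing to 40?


lo=0(17)+hi=8(43)=60
lo=0(17)+hi=7(42)=59
lo=0(17)+hi=6(40)=57
lo=0(17)+hi=5(39)=56
lo=0(17)+hi=4(38)=55
lo=0(17)+hi=3(32)=49
lo=0(17)+hi=2(21)=38
lo=1(19)+hi=2(21)=40

Yes: 19+21=40


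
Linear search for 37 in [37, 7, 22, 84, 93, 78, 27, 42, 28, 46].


i=0: 37==37 found!

Found at 0, 1 comps


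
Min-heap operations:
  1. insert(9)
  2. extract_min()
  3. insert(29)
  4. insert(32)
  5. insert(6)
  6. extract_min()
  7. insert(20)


insert(9) -> [9]
extract_min()->9, []
insert(29) -> [29]
insert(32) -> [29, 32]
insert(6) -> [6, 32, 29]
extract_min()->6, [29, 32]
insert(20) -> [20, 32, 29]

Final heap: [20, 32, 29]


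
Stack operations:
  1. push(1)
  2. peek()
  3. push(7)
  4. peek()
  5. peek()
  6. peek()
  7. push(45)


push(1) -> [1]
peek()->1
push(7) -> [1, 7]
peek()->7
peek()->7
peek()->7
push(45) -> [1, 7, 45]

Final stack: [1, 7, 45]


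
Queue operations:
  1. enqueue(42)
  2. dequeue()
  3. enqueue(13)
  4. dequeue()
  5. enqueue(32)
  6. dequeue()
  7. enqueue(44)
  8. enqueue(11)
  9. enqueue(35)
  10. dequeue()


enqueue(42) -> [42]
dequeue()->42, []
enqueue(13) -> [13]
dequeue()->13, []
enqueue(32) -> [32]
dequeue()->32, []
enqueue(44) -> [44]
enqueue(11) -> [44, 11]
enqueue(35) -> [44, 11, 35]
dequeue()->44, [11, 35]

Final queue: [11, 35]


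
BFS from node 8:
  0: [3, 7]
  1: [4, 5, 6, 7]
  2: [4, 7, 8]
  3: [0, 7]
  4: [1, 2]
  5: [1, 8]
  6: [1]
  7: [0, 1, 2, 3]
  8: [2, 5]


Visit 8, enqueue [2, 5]
Visit 2, enqueue [4, 7]
Visit 5, enqueue [1]
Visit 4, enqueue []
Visit 7, enqueue [0, 3]
Visit 1, enqueue [6]
Visit 0, enqueue []
Visit 3, enqueue []
Visit 6, enqueue []

BFS order: [8, 2, 5, 4, 7, 1, 0, 3, 6]


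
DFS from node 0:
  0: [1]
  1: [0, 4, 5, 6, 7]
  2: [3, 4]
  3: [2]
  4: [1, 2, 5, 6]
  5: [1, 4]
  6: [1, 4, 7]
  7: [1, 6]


Visit 0, push [1]
Visit 1, push [7, 6, 5, 4]
Visit 4, push [6, 5, 2]
Visit 2, push [3]
Visit 3, push []
Visit 5, push []
Visit 6, push [7]
Visit 7, push []

DFS order: [0, 1, 4, 2, 3, 5, 6, 7]


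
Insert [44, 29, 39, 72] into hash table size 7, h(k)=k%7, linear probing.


Insert 44: h=2 -> slot 2
Insert 29: h=1 -> slot 1
Insert 39: h=4 -> slot 4
Insert 72: h=2, 1 probes -> slot 3

Table: [None, 29, 44, 72, 39, None, None]


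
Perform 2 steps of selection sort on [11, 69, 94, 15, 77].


Initial: [11, 69, 94, 15, 77]
Step 1: min=11 at 0
  Swap: [11, 69, 94, 15, 77]
Step 2: min=15 at 3
  Swap: [11, 15, 94, 69, 77]

After 2 steps: [11, 15, 94, 69, 77]


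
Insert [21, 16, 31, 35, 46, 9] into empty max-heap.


Insert 21: [21]
Insert 16: [21, 16]
Insert 31: [31, 16, 21]
Insert 35: [35, 31, 21, 16]
Insert 46: [46, 35, 21, 16, 31]
Insert 9: [46, 35, 21, 16, 31, 9]

Final heap: [46, 35, 21, 16, 31, 9]


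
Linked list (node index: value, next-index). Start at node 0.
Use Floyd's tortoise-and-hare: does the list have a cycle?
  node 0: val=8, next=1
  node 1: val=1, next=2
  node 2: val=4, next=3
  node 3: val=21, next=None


Floyd's tortoise (slow, +1) and hare (fast, +2):
  init: slow=0, fast=0
  step 1: slow=1, fast=2
  step 2: fast 2->3->None, no cycle

Cycle: no


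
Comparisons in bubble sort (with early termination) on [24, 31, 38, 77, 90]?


Algorithm: bubble sort (with early termination)
Input: [24, 31, 38, 77, 90]
Sorted: [24, 31, 38, 77, 90]

4


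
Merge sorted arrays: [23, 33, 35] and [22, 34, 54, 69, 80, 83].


Take 22 from B
Take 23 from A
Take 33 from A
Take 34 from B
Take 35 from A

Merged: [22, 23, 33, 34, 35, 54, 69, 80, 83]


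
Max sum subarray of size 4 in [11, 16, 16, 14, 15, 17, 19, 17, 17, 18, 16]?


[0:4]: 57
[1:5]: 61
[2:6]: 62
[3:7]: 65
[4:8]: 68
[5:9]: 70
[6:10]: 71
[7:11]: 68

Max: 71 at [6:10]


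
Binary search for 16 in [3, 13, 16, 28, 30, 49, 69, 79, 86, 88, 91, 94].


Step 1: lo=0, hi=11, mid=5, val=49
Step 2: lo=0, hi=4, mid=2, val=16

Found at index 2


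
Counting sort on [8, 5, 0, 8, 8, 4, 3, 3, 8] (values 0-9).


Input: [8, 5, 0, 8, 8, 4, 3, 3, 8]
Counts: [1, 0, 0, 2, 1, 1, 0, 0, 4, 0]

Sorted: [0, 3, 3, 4, 5, 8, 8, 8, 8]


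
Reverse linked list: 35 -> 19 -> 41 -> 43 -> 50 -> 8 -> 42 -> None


Step 1: curr=35, set curr.next=prev(None) | reversed so far: 35
Step 2: curr=19, set curr.next=prev(35) | reversed so far: 19 -> 35
Step 3: curr=41, set curr.next=prev(19) | reversed so far: 41 -> 19 -> 35
Step 4: curr=43, set curr.next=prev(41) | reversed so far: 43 -> 41 -> 19 -> 35
Step 5: curr=50, set curr.next=prev(43) | reversed so far: 50 -> 43 -> 41 -> 19 -> 35
Step 6: curr=8, set curr.next=prev(50) | reversed so far: 8 -> 50 -> 43 -> 41 -> 19 -> 35
Step 7: curr=42, set curr.next=prev(8) | reversed so far: 42 -> 8 -> 50 -> 43 -> 41 -> 19 -> 35

42 -> 8 -> 50 -> 43 -> 41 -> 19 -> 35 -> None


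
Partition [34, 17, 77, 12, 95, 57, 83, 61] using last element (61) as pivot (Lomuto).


Pivot: 61
  34 <= 61: advance i (no swap)
  17 <= 61: advance i (no swap)
  12 <= 61: swap -> [34, 17, 12, 77, 95, 57, 83, 61]
  57 <= 61: swap -> [34, 17, 12, 57, 95, 77, 83, 61]
Place pivot at 4: [34, 17, 12, 57, 61, 77, 83, 95]

Partitioned: [34, 17, 12, 57, 61, 77, 83, 95]


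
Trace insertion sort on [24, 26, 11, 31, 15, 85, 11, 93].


Initial: [24, 26, 11, 31, 15, 85, 11, 93]
Insert 26: [24, 26, 11, 31, 15, 85, 11, 93]
Insert 11: [11, 24, 26, 31, 15, 85, 11, 93]
Insert 31: [11, 24, 26, 31, 15, 85, 11, 93]
Insert 15: [11, 15, 24, 26, 31, 85, 11, 93]
Insert 85: [11, 15, 24, 26, 31, 85, 11, 93]
Insert 11: [11, 11, 15, 24, 26, 31, 85, 93]
Insert 93: [11, 11, 15, 24, 26, 31, 85, 93]

Sorted: [11, 11, 15, 24, 26, 31, 85, 93]


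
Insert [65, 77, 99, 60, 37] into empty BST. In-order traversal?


Insert 65: root
Insert 77: R from 65
Insert 99: R from 65 -> R from 77
Insert 60: L from 65
Insert 37: L from 65 -> L from 60

In-order: [37, 60, 65, 77, 99]


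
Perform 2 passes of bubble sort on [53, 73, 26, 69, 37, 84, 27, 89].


Initial: [53, 73, 26, 69, 37, 84, 27, 89]
Pass 1: [53, 26, 69, 37, 73, 27, 84, 89] (4 swaps)
Pass 2: [26, 53, 37, 69, 27, 73, 84, 89] (3 swaps)

After 2 passes: [26, 53, 37, 69, 27, 73, 84, 89]


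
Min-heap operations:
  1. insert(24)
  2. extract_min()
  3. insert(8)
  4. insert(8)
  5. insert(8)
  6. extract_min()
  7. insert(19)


insert(24) -> [24]
extract_min()->24, []
insert(8) -> [8]
insert(8) -> [8, 8]
insert(8) -> [8, 8, 8]
extract_min()->8, [8, 8]
insert(19) -> [8, 8, 19]

Final heap: [8, 8, 19]


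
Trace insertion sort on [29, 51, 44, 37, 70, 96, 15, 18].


Initial: [29, 51, 44, 37, 70, 96, 15, 18]
Insert 51: [29, 51, 44, 37, 70, 96, 15, 18]
Insert 44: [29, 44, 51, 37, 70, 96, 15, 18]
Insert 37: [29, 37, 44, 51, 70, 96, 15, 18]
Insert 70: [29, 37, 44, 51, 70, 96, 15, 18]
Insert 96: [29, 37, 44, 51, 70, 96, 15, 18]
Insert 15: [15, 29, 37, 44, 51, 70, 96, 18]
Insert 18: [15, 18, 29, 37, 44, 51, 70, 96]

Sorted: [15, 18, 29, 37, 44, 51, 70, 96]


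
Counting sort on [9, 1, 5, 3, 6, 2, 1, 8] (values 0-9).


Input: [9, 1, 5, 3, 6, 2, 1, 8]
Counts: [0, 2, 1, 1, 0, 1, 1, 0, 1, 1]

Sorted: [1, 1, 2, 3, 5, 6, 8, 9]


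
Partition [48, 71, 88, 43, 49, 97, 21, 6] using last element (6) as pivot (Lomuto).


Pivot: 6
Place pivot at 0: [6, 71, 88, 43, 49, 97, 21, 48]

Partitioned: [6, 71, 88, 43, 49, 97, 21, 48]


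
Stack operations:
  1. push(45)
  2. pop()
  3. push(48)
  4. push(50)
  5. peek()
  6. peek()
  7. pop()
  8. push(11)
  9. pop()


push(45) -> [45]
pop()->45, []
push(48) -> [48]
push(50) -> [48, 50]
peek()->50
peek()->50
pop()->50, [48]
push(11) -> [48, 11]
pop()->11, [48]

Final stack: [48]


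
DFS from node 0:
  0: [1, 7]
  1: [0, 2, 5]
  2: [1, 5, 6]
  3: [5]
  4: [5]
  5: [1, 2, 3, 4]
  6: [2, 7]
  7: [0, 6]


Visit 0, push [7, 1]
Visit 1, push [5, 2]
Visit 2, push [6, 5]
Visit 5, push [4, 3]
Visit 3, push []
Visit 4, push []
Visit 6, push [7]
Visit 7, push []

DFS order: [0, 1, 2, 5, 3, 4, 6, 7]


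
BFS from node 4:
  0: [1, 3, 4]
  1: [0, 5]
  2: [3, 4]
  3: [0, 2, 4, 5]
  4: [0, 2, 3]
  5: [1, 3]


Visit 4, enqueue [0, 2, 3]
Visit 0, enqueue [1]
Visit 2, enqueue []
Visit 3, enqueue [5]
Visit 1, enqueue []
Visit 5, enqueue []

BFS order: [4, 0, 2, 3, 1, 5]


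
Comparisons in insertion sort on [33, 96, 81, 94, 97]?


Algorithm: insertion sort
Input: [33, 96, 81, 94, 97]
Sorted: [33, 81, 94, 96, 97]

6


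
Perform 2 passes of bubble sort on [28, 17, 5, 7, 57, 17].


Initial: [28, 17, 5, 7, 57, 17]
Pass 1: [17, 5, 7, 28, 17, 57] (4 swaps)
Pass 2: [5, 7, 17, 17, 28, 57] (3 swaps)

After 2 passes: [5, 7, 17, 17, 28, 57]


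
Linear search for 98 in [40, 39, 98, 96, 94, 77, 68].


i=0: 40!=98
i=1: 39!=98
i=2: 98==98 found!

Found at 2, 3 comps


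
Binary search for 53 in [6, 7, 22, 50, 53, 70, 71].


Step 1: lo=0, hi=6, mid=3, val=50
Step 2: lo=4, hi=6, mid=5, val=70
Step 3: lo=4, hi=4, mid=4, val=53

Found at index 4


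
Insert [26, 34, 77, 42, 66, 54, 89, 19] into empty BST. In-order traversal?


Insert 26: root
Insert 34: R from 26
Insert 77: R from 26 -> R from 34
Insert 42: R from 26 -> R from 34 -> L from 77
Insert 66: R from 26 -> R from 34 -> L from 77 -> R from 42
Insert 54: R from 26 -> R from 34 -> L from 77 -> R from 42 -> L from 66
Insert 89: R from 26 -> R from 34 -> R from 77
Insert 19: L from 26

In-order: [19, 26, 34, 42, 54, 66, 77, 89]


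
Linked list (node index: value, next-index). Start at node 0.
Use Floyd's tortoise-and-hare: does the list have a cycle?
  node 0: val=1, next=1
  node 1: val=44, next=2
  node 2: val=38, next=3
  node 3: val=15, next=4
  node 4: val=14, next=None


Floyd's tortoise (slow, +1) and hare (fast, +2):
  init: slow=0, fast=0
  step 1: slow=1, fast=2
  step 2: slow=2, fast=4
  step 3: fast -> None, no cycle

Cycle: no


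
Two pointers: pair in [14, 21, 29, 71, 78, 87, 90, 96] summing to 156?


lo=0(14)+hi=7(96)=110
lo=1(21)+hi=7(96)=117
lo=2(29)+hi=7(96)=125
lo=3(71)+hi=7(96)=167
lo=3(71)+hi=6(90)=161
lo=3(71)+hi=5(87)=158
lo=3(71)+hi=4(78)=149

No pair found


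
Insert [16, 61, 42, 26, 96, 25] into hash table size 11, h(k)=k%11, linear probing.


Insert 16: h=5 -> slot 5
Insert 61: h=6 -> slot 6
Insert 42: h=9 -> slot 9
Insert 26: h=4 -> slot 4
Insert 96: h=8 -> slot 8
Insert 25: h=3 -> slot 3

Table: [None, None, None, 25, 26, 16, 61, None, 96, 42, None]


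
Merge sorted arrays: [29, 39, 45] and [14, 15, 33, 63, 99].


Take 14 from B
Take 15 from B
Take 29 from A
Take 33 from B
Take 39 from A
Take 45 from A

Merged: [14, 15, 29, 33, 39, 45, 63, 99]


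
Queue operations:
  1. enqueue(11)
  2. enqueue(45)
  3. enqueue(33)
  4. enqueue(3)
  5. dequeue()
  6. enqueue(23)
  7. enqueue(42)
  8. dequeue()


enqueue(11) -> [11]
enqueue(45) -> [11, 45]
enqueue(33) -> [11, 45, 33]
enqueue(3) -> [11, 45, 33, 3]
dequeue()->11, [45, 33, 3]
enqueue(23) -> [45, 33, 3, 23]
enqueue(42) -> [45, 33, 3, 23, 42]
dequeue()->45, [33, 3, 23, 42]

Final queue: [33, 3, 23, 42]


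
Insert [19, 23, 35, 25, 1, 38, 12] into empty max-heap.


Insert 19: [19]
Insert 23: [23, 19]
Insert 35: [35, 19, 23]
Insert 25: [35, 25, 23, 19]
Insert 1: [35, 25, 23, 19, 1]
Insert 38: [38, 25, 35, 19, 1, 23]
Insert 12: [38, 25, 35, 19, 1, 23, 12]

Final heap: [38, 25, 35, 19, 1, 23, 12]


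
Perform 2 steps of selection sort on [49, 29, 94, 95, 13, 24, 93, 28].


Initial: [49, 29, 94, 95, 13, 24, 93, 28]
Step 1: min=13 at 4
  Swap: [13, 29, 94, 95, 49, 24, 93, 28]
Step 2: min=24 at 5
  Swap: [13, 24, 94, 95, 49, 29, 93, 28]

After 2 steps: [13, 24, 94, 95, 49, 29, 93, 28]


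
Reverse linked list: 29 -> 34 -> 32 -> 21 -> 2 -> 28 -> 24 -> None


Step 1: curr=29, set curr.next=prev(None) | reversed so far: 29
Step 2: curr=34, set curr.next=prev(29) | reversed so far: 34 -> 29
Step 3: curr=32, set curr.next=prev(34) | reversed so far: 32 -> 34 -> 29
Step 4: curr=21, set curr.next=prev(32) | reversed so far: 21 -> 32 -> 34 -> 29
Step 5: curr=2, set curr.next=prev(21) | reversed so far: 2 -> 21 -> 32 -> 34 -> 29
Step 6: curr=28, set curr.next=prev(2) | reversed so far: 28 -> 2 -> 21 -> 32 -> 34 -> 29
Step 7: curr=24, set curr.next=prev(28) | reversed so far: 24 -> 28 -> 2 -> 21 -> 32 -> 34 -> 29

24 -> 28 -> 2 -> 21 -> 32 -> 34 -> 29 -> None


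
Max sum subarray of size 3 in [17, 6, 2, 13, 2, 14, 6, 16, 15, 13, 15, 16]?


[0:3]: 25
[1:4]: 21
[2:5]: 17
[3:6]: 29
[4:7]: 22
[5:8]: 36
[6:9]: 37
[7:10]: 44
[8:11]: 43
[9:12]: 44

Max: 44 at [7:10]


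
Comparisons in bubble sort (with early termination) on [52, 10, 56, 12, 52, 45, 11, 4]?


Algorithm: bubble sort (with early termination)
Input: [52, 10, 56, 12, 52, 45, 11, 4]
Sorted: [4, 10, 11, 12, 45, 52, 52, 56]

28


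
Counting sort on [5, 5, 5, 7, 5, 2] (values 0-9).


Input: [5, 5, 5, 7, 5, 2]
Counts: [0, 0, 1, 0, 0, 4, 0, 1, 0, 0]

Sorted: [2, 5, 5, 5, 5, 7]


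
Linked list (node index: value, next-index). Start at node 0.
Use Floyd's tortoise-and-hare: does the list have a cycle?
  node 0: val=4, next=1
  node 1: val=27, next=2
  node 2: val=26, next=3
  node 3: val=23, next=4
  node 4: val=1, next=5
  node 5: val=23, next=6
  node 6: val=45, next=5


Floyd's tortoise (slow, +1) and hare (fast, +2):
  init: slow=0, fast=0
  step 1: slow=1, fast=2
  step 2: slow=2, fast=4
  step 3: slow=3, fast=6
  step 4: slow=4, fast=6
  step 5: slow=5, fast=6
  step 6: slow=6, fast=6
  slow == fast at node 6: cycle detected

Cycle: yes


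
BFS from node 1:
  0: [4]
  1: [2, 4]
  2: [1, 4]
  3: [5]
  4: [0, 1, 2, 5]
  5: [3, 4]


Visit 1, enqueue [2, 4]
Visit 2, enqueue []
Visit 4, enqueue [0, 5]
Visit 0, enqueue []
Visit 5, enqueue [3]
Visit 3, enqueue []

BFS order: [1, 2, 4, 0, 5, 3]


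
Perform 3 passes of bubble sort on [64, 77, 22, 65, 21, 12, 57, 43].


Initial: [64, 77, 22, 65, 21, 12, 57, 43]
Pass 1: [64, 22, 65, 21, 12, 57, 43, 77] (6 swaps)
Pass 2: [22, 64, 21, 12, 57, 43, 65, 77] (5 swaps)
Pass 3: [22, 21, 12, 57, 43, 64, 65, 77] (4 swaps)

After 3 passes: [22, 21, 12, 57, 43, 64, 65, 77]


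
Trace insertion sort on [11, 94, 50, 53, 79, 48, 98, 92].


Initial: [11, 94, 50, 53, 79, 48, 98, 92]
Insert 94: [11, 94, 50, 53, 79, 48, 98, 92]
Insert 50: [11, 50, 94, 53, 79, 48, 98, 92]
Insert 53: [11, 50, 53, 94, 79, 48, 98, 92]
Insert 79: [11, 50, 53, 79, 94, 48, 98, 92]
Insert 48: [11, 48, 50, 53, 79, 94, 98, 92]
Insert 98: [11, 48, 50, 53, 79, 94, 98, 92]
Insert 92: [11, 48, 50, 53, 79, 92, 94, 98]

Sorted: [11, 48, 50, 53, 79, 92, 94, 98]


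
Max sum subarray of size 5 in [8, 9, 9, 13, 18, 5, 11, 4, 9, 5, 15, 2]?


[0:5]: 57
[1:6]: 54
[2:7]: 56
[3:8]: 51
[4:9]: 47
[5:10]: 34
[6:11]: 44
[7:12]: 35

Max: 57 at [0:5]


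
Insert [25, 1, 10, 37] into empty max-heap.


Insert 25: [25]
Insert 1: [25, 1]
Insert 10: [25, 1, 10]
Insert 37: [37, 25, 10, 1]

Final heap: [37, 25, 10, 1]


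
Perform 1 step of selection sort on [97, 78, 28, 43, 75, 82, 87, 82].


Initial: [97, 78, 28, 43, 75, 82, 87, 82]
Step 1: min=28 at 2
  Swap: [28, 78, 97, 43, 75, 82, 87, 82]

After 1 step: [28, 78, 97, 43, 75, 82, 87, 82]


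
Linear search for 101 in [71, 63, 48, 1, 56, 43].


i=0: 71!=101
i=1: 63!=101
i=2: 48!=101
i=3: 1!=101
i=4: 56!=101
i=5: 43!=101

Not found, 6 comps


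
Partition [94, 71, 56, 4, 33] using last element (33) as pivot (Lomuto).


Pivot: 33
  4 <= 33: swap -> [4, 71, 56, 94, 33]
Place pivot at 1: [4, 33, 56, 94, 71]

Partitioned: [4, 33, 56, 94, 71]


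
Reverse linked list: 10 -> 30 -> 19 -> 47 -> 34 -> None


Step 1: curr=10, set curr.next=prev(None) | reversed so far: 10
Step 2: curr=30, set curr.next=prev(10) | reversed so far: 30 -> 10
Step 3: curr=19, set curr.next=prev(30) | reversed so far: 19 -> 30 -> 10
Step 4: curr=47, set curr.next=prev(19) | reversed so far: 47 -> 19 -> 30 -> 10
Step 5: curr=34, set curr.next=prev(47) | reversed so far: 34 -> 47 -> 19 -> 30 -> 10

34 -> 47 -> 19 -> 30 -> 10 -> None


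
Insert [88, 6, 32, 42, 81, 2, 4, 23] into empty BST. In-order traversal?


Insert 88: root
Insert 6: L from 88
Insert 32: L from 88 -> R from 6
Insert 42: L from 88 -> R from 6 -> R from 32
Insert 81: L from 88 -> R from 6 -> R from 32 -> R from 42
Insert 2: L from 88 -> L from 6
Insert 4: L from 88 -> L from 6 -> R from 2
Insert 23: L from 88 -> R from 6 -> L from 32

In-order: [2, 4, 6, 23, 32, 42, 81, 88]


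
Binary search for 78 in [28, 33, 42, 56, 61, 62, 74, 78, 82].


Step 1: lo=0, hi=8, mid=4, val=61
Step 2: lo=5, hi=8, mid=6, val=74
Step 3: lo=7, hi=8, mid=7, val=78

Found at index 7


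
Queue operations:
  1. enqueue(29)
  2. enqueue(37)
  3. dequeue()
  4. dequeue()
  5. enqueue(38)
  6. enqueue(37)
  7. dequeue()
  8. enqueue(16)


enqueue(29) -> [29]
enqueue(37) -> [29, 37]
dequeue()->29, [37]
dequeue()->37, []
enqueue(38) -> [38]
enqueue(37) -> [38, 37]
dequeue()->38, [37]
enqueue(16) -> [37, 16]

Final queue: [37, 16]


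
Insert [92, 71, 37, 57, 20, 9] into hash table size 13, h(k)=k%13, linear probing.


Insert 92: h=1 -> slot 1
Insert 71: h=6 -> slot 6
Insert 37: h=11 -> slot 11
Insert 57: h=5 -> slot 5
Insert 20: h=7 -> slot 7
Insert 9: h=9 -> slot 9

Table: [None, 92, None, None, None, 57, 71, 20, None, 9, None, 37, None]


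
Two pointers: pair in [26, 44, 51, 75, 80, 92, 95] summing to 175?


lo=0(26)+hi=6(95)=121
lo=1(44)+hi=6(95)=139
lo=2(51)+hi=6(95)=146
lo=3(75)+hi=6(95)=170
lo=4(80)+hi=6(95)=175

Yes: 80+95=175


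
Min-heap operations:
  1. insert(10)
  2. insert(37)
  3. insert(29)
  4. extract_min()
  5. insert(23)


insert(10) -> [10]
insert(37) -> [10, 37]
insert(29) -> [10, 37, 29]
extract_min()->10, [29, 37]
insert(23) -> [23, 37, 29]

Final heap: [23, 37, 29]
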